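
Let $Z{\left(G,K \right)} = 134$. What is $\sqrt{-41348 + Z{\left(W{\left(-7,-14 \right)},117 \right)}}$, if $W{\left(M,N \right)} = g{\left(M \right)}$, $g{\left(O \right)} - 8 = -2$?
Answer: $i \sqrt{41214} \approx 203.01 i$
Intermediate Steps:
$g{\left(O \right)} = 6$ ($g{\left(O \right)} = 8 - 2 = 6$)
$W{\left(M,N \right)} = 6$
$\sqrt{-41348 + Z{\left(W{\left(-7,-14 \right)},117 \right)}} = \sqrt{-41348 + 134} = \sqrt{-41214} = i \sqrt{41214}$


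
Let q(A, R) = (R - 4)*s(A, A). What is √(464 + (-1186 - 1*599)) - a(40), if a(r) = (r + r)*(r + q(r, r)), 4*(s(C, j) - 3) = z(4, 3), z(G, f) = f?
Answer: -14000 + I*√1321 ≈ -14000.0 + 36.346*I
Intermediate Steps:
s(C, j) = 15/4 (s(C, j) = 3 + (¼)*3 = 3 + ¾ = 15/4)
q(A, R) = -15 + 15*R/4 (q(A, R) = (R - 4)*(15/4) = (-4 + R)*(15/4) = -15 + 15*R/4)
a(r) = 2*r*(-15 + 19*r/4) (a(r) = (r + r)*(r + (-15 + 15*r/4)) = (2*r)*(-15 + 19*r/4) = 2*r*(-15 + 19*r/4))
√(464 + (-1186 - 1*599)) - a(40) = √(464 + (-1186 - 1*599)) - 40*(-60 + 19*40)/2 = √(464 + (-1186 - 599)) - 40*(-60 + 760)/2 = √(464 - 1785) - 40*700/2 = √(-1321) - 1*14000 = I*√1321 - 14000 = -14000 + I*√1321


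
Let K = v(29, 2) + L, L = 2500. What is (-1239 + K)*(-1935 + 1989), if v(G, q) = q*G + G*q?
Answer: 74358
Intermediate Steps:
v(G, q) = 2*G*q (v(G, q) = G*q + G*q = 2*G*q)
K = 2616 (K = 2*29*2 + 2500 = 116 + 2500 = 2616)
(-1239 + K)*(-1935 + 1989) = (-1239 + 2616)*(-1935 + 1989) = 1377*54 = 74358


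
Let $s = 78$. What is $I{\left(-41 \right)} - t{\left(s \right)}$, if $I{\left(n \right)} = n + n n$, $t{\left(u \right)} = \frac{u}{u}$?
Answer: $1639$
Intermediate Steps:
$t{\left(u \right)} = 1$
$I{\left(n \right)} = n + n^{2}$
$I{\left(-41 \right)} - t{\left(s \right)} = - 41 \left(1 - 41\right) - 1 = \left(-41\right) \left(-40\right) - 1 = 1640 - 1 = 1639$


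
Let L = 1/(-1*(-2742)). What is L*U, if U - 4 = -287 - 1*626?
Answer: -303/914 ≈ -0.33151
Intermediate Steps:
U = -909 (U = 4 + (-287 - 1*626) = 4 + (-287 - 626) = 4 - 913 = -909)
L = 1/2742 ≈ 0.00036470
L*U = (1/2742)*(-909) = -303/914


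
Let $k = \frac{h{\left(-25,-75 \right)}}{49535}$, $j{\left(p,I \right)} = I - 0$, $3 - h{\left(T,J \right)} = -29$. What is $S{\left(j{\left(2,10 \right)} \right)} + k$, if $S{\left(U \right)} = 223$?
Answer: $\frac{11046337}{49535} \approx 223.0$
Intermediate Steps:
$h{\left(T,J \right)} = 32$ ($h{\left(T,J \right)} = 3 - -29 = 3 + 29 = 32$)
$j{\left(p,I \right)} = I$ ($j{\left(p,I \right)} = I + 0 = I$)
$k = \frac{32}{49535} \approx 0.00064601$
$S{\left(j{\left(2,10 \right)} \right)} + k = 223 + \frac{32}{49535} = \frac{11046337}{49535}$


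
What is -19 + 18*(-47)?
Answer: -865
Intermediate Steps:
-19 + 18*(-47) = -19 - 846 = -865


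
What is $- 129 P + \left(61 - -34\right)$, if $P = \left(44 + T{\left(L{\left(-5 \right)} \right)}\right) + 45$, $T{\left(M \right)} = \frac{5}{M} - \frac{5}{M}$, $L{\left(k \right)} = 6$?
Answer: $-11386$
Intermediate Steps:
$T{\left(M \right)} = 0$
$P = 89$ ($P = \left(44 + 0\right) + 45 = 44 + 45 = 89$)
$- 129 P + \left(61 - -34\right) = \left(-129\right) 89 + \left(61 - -34\right) = -11481 + \left(61 + 34\right) = -11481 + 95 = -11386$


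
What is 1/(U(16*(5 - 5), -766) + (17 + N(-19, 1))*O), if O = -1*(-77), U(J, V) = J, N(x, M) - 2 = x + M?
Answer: 1/77 ≈ 0.012987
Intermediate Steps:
N(x, M) = 2 + M + x (N(x, M) = 2 + (x + M) = 2 + (M + x) = 2 + M + x)
O = 77
1/(U(16*(5 - 5), -766) + (17 + N(-19, 1))*O) = 1/(16*(5 - 5) + (17 + (2 + 1 - 19))*77) = 1/(16*0 + (17 - 16)*77) = 1/(0 + 1*77) = 1/(0 + 77) = 1/77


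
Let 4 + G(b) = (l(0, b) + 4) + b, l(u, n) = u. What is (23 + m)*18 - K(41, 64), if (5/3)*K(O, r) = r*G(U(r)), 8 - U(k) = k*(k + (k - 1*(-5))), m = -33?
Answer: 1631868/5 ≈ 3.2637e+5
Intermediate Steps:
U(k) = 8 - k*(5 + 2*k) (U(k) = 8 - k*(k + (k - 1*(-5))) = 8 - k*(k + (k + 5)) = 8 - k*(k + (5 + k)) = 8 - k*(5 + 2*k))
G(b) = b (G(b) = -4 + ((0 + 4) + b) = -4 + (4 + b) = b)
K(O, r) = 3*r*(8 - 5*r - 2*r**2)/5 (K(O, r) = 3*(r*(8 - 5*r - 2*r**2))/5 = 3*r*(8 - 5*r - 2*r**2)/5)
(23 + m)*18 - K(41, 64) = (23 - 33)*18 - 3*64*(8 - 5*64 - 2*64**2)/5 = -10*18 - 3*64*(8 - 320 - 2*4096)/5 = -180 - 3*64*(8 - 320 - 8192)/5 = -180 - 3*64*(-8504)/5 = -180 - 1*(-1632768/5) = -180 + 1632768/5 = 1631868/5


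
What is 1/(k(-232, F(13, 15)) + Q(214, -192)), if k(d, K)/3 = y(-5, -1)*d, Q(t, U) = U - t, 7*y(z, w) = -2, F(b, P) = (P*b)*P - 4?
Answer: -7/1450 ≈ -0.0048276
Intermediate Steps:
F(b, P) = -4 + b*P**2 (F(b, P) = b*P**2 - 4 = -4 + b*P**2)
y(z, w) = -2/7 (y(z, w) = (1/7)*(-2) = -2/7)
k(d, K) = -6*d/7 (k(d, K) = 3*(-2*d/7) = -6*d/7)
1/(k(-232, F(13, 15)) + Q(214, -192)) = 1/(-6/7*(-232) + (-192 - 1*214)) = 1/(1392/7 + (-192 - 214)) = 1/(1392/7 - 406) = 1/(-1450/7) = -7/1450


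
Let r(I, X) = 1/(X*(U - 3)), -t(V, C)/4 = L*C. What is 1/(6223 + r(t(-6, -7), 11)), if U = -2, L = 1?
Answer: 55/342264 ≈ 0.00016069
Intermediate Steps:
t(V, C) = -4*C
r(I, X) = -1/(5*X) (r(I, X) = 1/(X*(-2 - 3)) = 1/(X*(-5)) = 1/(-5*X) = -1/(5*X))
1/(6223 + r(t(-6, -7), 11)) = 1/(6223 - 1/5/11) = 1/(6223 - 1/5*1/11) = 1/(6223 - 1/55) = 1/(342264/55) = 55/342264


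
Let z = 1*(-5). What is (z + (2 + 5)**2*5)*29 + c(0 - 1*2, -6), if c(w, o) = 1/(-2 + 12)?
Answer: 69601/10 ≈ 6960.1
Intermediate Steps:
z = -5
c(w, o) = 1/10
(z + (2 + 5)**2*5)*29 + c(0 - 1*2, -6) = (-5 + (2 + 5)**2*5)*29 + 1/10 = (-5 + 7**2*5)*29 + 1/10 = (-5 + 49*5)*29 + 1/10 = (-5 + 245)*29 + 1/10 = 240*29 + 1/10 = 6960 + 1/10 = 69601/10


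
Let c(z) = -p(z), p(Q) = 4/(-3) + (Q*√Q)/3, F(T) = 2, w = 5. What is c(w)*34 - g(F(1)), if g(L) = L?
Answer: 130/3 - 170*√5/3 ≈ -83.377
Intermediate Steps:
p(Q) = -4/3 + Q^(3/2)/3 (p(Q) = 4*(-⅓) + Q^(3/2)*(⅓) = -4/3 + Q^(3/2)/3)
c(z) = 4/3 - z^(3/2)/3 (c(z) = -(-4/3 + z^(3/2)/3) = 4/3 - z^(3/2)/3)
c(w)*34 - g(F(1)) = (4/3 - 5*√5/3)*34 - 1*2 = (4/3 - 5*√5/3)*34 - 2 = (136/3 - 170*√5/3) - 2 = 130/3 - 170*√5/3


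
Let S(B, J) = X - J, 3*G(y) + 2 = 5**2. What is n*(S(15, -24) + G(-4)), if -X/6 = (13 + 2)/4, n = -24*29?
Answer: -6380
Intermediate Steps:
G(y) = 23/3 (G(y) = -2/3 + (1/3)*5**2 = -2/3 + (1/3)*25 = -2/3 + 25/3 = 23/3)
n = -696
X = -45/2 (X = -6*(13 + 2)/4 = -90/4 = -6*15/4 = -45/2 ≈ -22.500)
S(B, J) = -45/2 - J
n*(S(15, -24) + G(-4)) = -696*((-45/2 - 1*(-24)) + 23/3) = -696*((-45/2 + 24) + 23/3) = -696*(3/2 + 23/3) = -696*55/6 = -6380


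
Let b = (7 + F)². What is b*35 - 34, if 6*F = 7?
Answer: 82811/36 ≈ 2300.3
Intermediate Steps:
F = 7/6 (F = (⅙)*7 = 7/6 ≈ 1.1667)
b = 2401/36 (b = (7 + 7/6)² = (49/6)² = 2401/36 ≈ 66.694)
b*35 - 34 = (2401/36)*35 - 34 = 84035/36 - 34 = 82811/36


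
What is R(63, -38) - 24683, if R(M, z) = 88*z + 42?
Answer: -27985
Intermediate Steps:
R(M, z) = 42 + 88*z
R(63, -38) - 24683 = (42 + 88*(-38)) - 24683 = (42 - 3344) - 24683 = -3302 - 24683 = -27985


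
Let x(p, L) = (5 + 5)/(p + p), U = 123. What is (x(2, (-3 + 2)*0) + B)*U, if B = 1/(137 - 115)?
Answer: 3444/11 ≈ 313.09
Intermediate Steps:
B = 1/22 ≈ 0.045455
x(p, L) = 5/p (x(p, L) = 10/((2*p)) = 10*(1/(2*p)) = 5/p)
(x(2, (-3 + 2)*0) + B)*U = (5/2 + 1/22)*123 = (28/11)*123 = 3444/11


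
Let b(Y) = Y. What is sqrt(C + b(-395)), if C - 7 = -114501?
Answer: I*sqrt(114889) ≈ 338.95*I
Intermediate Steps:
C = -114494 (C = 7 - 114501 = -114494)
sqrt(C + b(-395)) = sqrt(-114494 - 395) = sqrt(-114889) = I*sqrt(114889)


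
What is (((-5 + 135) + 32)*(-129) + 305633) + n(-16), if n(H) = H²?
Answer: 284991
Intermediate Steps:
(((-5 + 135) + 32)*(-129) + 305633) + n(-16) = (((-5 + 135) + 32)*(-129) + 305633) + (-16)² = ((130 + 32)*(-129) + 305633) + 256 = (162*(-129) + 305633) + 256 = (-20898 + 305633) + 256 = 284735 + 256 = 284991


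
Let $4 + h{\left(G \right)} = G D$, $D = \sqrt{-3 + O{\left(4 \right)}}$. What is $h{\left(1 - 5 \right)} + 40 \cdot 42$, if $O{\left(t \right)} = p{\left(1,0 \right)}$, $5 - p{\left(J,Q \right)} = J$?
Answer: $1672$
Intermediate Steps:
$p{\left(J,Q \right)} = 5 - J$
$O{\left(t \right)} = 4$ ($O{\left(t \right)} = 5 - 1 = 4$)
$D = 1$ ($D = \sqrt{-3 + 4} = \sqrt{1} = 1$)
$h{\left(G \right)} = -4 + G$ ($h{\left(G \right)} = -4 + G 1 = -4 + G$)
$h{\left(1 - 5 \right)} + 40 \cdot 42 = \left(-4 + \left(1 - 5\right)\right) + 40 \cdot 42 = \left(-4 + \left(1 - 5\right)\right) + 1680 = \left(-4 - 4\right) + 1680 = -8 + 1680 = 1672$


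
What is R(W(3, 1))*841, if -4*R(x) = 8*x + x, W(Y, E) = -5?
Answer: 37845/4 ≈ 9461.3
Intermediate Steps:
R(x) = -9*x/4 (R(x) = -(8*x + x)/4 = -9*x/4)
R(W(3, 1))*841 = -9/4*(-5)*841 = (45/4)*841 = 37845/4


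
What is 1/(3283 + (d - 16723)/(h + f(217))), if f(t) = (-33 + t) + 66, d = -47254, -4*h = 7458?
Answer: 3229/10728761 ≈ 0.00030097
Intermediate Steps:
h = -3729/2 (h = -¼*7458 = -3729/2 ≈ -1864.5)
f(t) = 33 + t
1/(3283 + (d - 16723)/(h + f(217))) = 1/(3283 + (-47254 - 16723)/(-3729/2 + (33 + 217))) = 1/(3283 - 63977/(-3729/2 + 250)) = 1/(3283 - 63977/(-3229/2)) = 1/(3283 - 63977*(-2/3229)) = 1/(3283 + 127954/3229) = 1/(10728761/3229) = 3229/10728761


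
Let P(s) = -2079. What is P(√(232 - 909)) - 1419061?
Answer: -1421140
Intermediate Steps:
P(√(232 - 909)) - 1419061 = -2079 - 1419061 = -1421140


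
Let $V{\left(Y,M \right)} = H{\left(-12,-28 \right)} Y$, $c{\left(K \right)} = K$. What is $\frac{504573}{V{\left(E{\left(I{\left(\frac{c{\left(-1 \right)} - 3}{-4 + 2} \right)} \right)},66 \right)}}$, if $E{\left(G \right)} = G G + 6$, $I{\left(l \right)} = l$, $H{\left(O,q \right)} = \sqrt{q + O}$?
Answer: $- \frac{504573 i \sqrt{10}}{200} \approx - 7978.0 i$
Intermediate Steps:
$H{\left(O,q \right)} = \sqrt{O + q}$
$E{\left(G \right)} = 6 + G^{2}$ ($E{\left(G \right)} = G^{2} + 6 = 6 + G^{2}$)
$V{\left(Y,M \right)} = 2 i Y \sqrt{10}$ ($V{\left(Y,M \right)} = \sqrt{-12 - 28} Y = \sqrt{-40} Y = 2 i \sqrt{10} Y = 2 i Y \sqrt{10}$)
$\frac{504573}{V{\left(E{\left(I{\left(\frac{c{\left(-1 \right)} - 3}{-4 + 2} \right)} \right)},66 \right)}} = \frac{504573}{2 i \left(6 + \left(\frac{-1 - 3}{-4 + 2}\right)^{2}\right) \sqrt{10}} = \frac{504573}{2 i \left(6 + \left(- \frac{4}{-2}\right)^{2}\right) \sqrt{10}} = \frac{504573}{2 i \left(6 + \left(\left(-4\right) \left(- \frac{1}{2}\right)\right)^{2}\right) \sqrt{10}} = \frac{504573}{2 i \left(6 + 2^{2}\right) \sqrt{10}} = \frac{504573}{2 i \left(6 + 4\right) \sqrt{10}} = \frac{504573}{2 i 10 \sqrt{10}} = \frac{504573}{20 i \sqrt{10}} = 504573 \left(- \frac{i \sqrt{10}}{200}\right) = - \frac{504573 i \sqrt{10}}{200}$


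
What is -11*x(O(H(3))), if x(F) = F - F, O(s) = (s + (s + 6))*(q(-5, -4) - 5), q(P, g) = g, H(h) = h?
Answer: 0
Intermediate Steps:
O(s) = -54 - 18*s (O(s) = (s + (s + 6))*(-4 - 5) = (s + (6 + s))*(-9) = (6 + 2*s)*(-9) = -54 - 18*s)
x(F) = 0
-11*x(O(H(3))) = -11*0 = 0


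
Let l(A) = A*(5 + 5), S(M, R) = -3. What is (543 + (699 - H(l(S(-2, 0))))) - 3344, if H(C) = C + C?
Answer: -2042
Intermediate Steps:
l(A) = 10*A (l(A) = A*10 = 10*A)
H(C) = 2*C
(543 + (699 - H(l(S(-2, 0))))) - 3344 = (543 + (699 - 2*10*(-3))) - 3344 = (543 + (699 - 2*(-30))) - 3344 = (543 + (699 - 1*(-60))) - 3344 = (543 + (699 + 60)) - 3344 = (543 + 759) - 3344 = 1302 - 3344 = -2042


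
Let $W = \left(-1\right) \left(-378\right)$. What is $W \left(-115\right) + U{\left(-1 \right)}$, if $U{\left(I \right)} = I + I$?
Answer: $-43472$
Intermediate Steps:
$U{\left(I \right)} = 2 I$
$W = 378$
$W \left(-115\right) + U{\left(-1 \right)} = 378 \left(-115\right) + 2 \left(-1\right) = -43470 - 2 = -43472$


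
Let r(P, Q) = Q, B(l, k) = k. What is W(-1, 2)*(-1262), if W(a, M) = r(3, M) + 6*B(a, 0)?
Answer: -2524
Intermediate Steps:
W(a, M) = M (W(a, M) = M + 6*0 = M + 0 = M)
W(-1, 2)*(-1262) = 2*(-1262) = -2524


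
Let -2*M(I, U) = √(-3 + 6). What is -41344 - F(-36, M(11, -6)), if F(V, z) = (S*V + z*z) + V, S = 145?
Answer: -144355/4 ≈ -36089.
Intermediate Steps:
M(I, U) = -√3/2 (M(I, U) = -√(-3 + 6)/2 = -√3/2)
F(V, z) = z² + 146*V (F(V, z) = (145*V + z*z) + V = (145*V + z²) + V = (z² + 145*V) + V = z² + 146*V)
-41344 - F(-36, M(11, -6)) = -41344 - ((-√3/2)² + 146*(-36)) = -41344 - (¾ - 5256) = -41344 - 1*(-21021/4) = -41344 + 21021/4 = -144355/4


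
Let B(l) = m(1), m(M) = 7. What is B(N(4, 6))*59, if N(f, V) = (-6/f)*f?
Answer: 413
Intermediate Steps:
N(f, V) = -6
B(l) = 7
B(N(4, 6))*59 = 7*59 = 413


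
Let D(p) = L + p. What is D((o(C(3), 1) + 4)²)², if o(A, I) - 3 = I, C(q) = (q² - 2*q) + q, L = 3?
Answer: 4489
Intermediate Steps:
C(q) = q² - q
o(A, I) = 3 + I
D(p) = 3 + p
D((o(C(3), 1) + 4)²)² = (3 + ((3 + 1) + 4)²)² = (3 + (4 + 4)²)² = (3 + 8²)² = (3 + 64)² = 67² = 4489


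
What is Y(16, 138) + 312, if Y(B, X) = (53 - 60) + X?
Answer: 443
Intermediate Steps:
Y(B, X) = -7 + X
Y(16, 138) + 312 = (-7 + 138) + 312 = 131 + 312 = 443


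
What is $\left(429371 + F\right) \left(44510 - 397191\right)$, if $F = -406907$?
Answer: $-7922625984$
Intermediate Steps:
$\left(429371 + F\right) \left(44510 - 397191\right) = \left(429371 - 406907\right) \left(44510 - 397191\right) = 22464 \left(-352681\right) = -7922625984$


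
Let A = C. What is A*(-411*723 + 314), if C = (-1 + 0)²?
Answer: -296839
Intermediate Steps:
C = 1 (C = (-1)² = 1)
A = 1
A*(-411*723 + 314) = 1*(-411*723 + 314) = 1*(-297153 + 314) = 1*(-296839) = -296839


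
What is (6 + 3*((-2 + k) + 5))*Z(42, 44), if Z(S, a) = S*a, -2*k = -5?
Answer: 41580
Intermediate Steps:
k = 5/2 (k = -½*(-5) = 5/2 ≈ 2.5000)
(6 + 3*((-2 + k) + 5))*Z(42, 44) = (6 + 3*((-2 + 5/2) + 5))*(42*44) = (6 + 3*(½ + 5))*1848 = (6 + 3*(11/2))*1848 = (6 + 33/2)*1848 = (45/2)*1848 = 41580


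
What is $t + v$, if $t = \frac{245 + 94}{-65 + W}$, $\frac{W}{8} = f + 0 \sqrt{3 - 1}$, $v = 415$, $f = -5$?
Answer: $\frac{14412}{35} \approx 411.77$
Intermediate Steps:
$W = -40$ ($W = 8 \left(-5 + 0 \sqrt{3 - 1}\right) = 8 \left(-5 + 0 \sqrt{2}\right) = 8 \left(-5 + 0\right) = 8 \left(-5\right) = -40$)
$t = - \frac{113}{35}$ ($t = \frac{245 + 94}{-65 - 40} = \frac{339}{-105} = 339 \left(- \frac{1}{105}\right) = - \frac{113}{35} \approx -3.2286$)
$t + v = - \frac{113}{35} + 415 = \frac{14412}{35}$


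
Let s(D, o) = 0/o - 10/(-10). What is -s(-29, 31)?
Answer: -1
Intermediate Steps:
s(D, o) = 1 (s(D, o) = 0 - 10*(-⅒) = 0 + 1 = 1)
-s(-29, 31) = -1*1 = -1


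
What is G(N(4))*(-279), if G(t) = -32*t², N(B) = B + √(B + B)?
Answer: 214272 + 142848*√2 ≈ 4.1629e+5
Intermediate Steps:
N(B) = B + √2*√B (N(B) = B + √(2*B) = B + √2*√B)
G(N(4))*(-279) = -32*(4 + √2*√4)²*(-279) = -32*(4 + √2*2)²*(-279) = -32*(4 + 2*√2)²*(-279) = 8928*(4 + 2*√2)²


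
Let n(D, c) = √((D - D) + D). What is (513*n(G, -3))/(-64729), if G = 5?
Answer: -513*√5/64729 ≈ -0.017722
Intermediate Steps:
n(D, c) = √D (n(D, c) = √(0 + D) = √D)
(513*n(G, -3))/(-64729) = (513*√5)/(-64729) = (513*√5)*(-1/64729) = -513*√5/64729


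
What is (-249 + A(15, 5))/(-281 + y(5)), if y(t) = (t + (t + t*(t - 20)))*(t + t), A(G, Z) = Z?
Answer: 244/931 ≈ 0.26208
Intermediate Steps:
y(t) = 2*t*(2*t + t*(-20 + t)) (y(t) = (t + (t + t*(-20 + t)))*(2*t) = (2*t + t*(-20 + t))*(2*t) = 2*t*(2*t + t*(-20 + t)))
(-249 + A(15, 5))/(-281 + y(5)) = (-249 + 5)/(-281 + 2*5²*(-18 + 5)) = -244/(-281 + 2*25*(-13)) = -244/(-281 - 650) = -244/(-931) = -244*(-1/931) = 244/931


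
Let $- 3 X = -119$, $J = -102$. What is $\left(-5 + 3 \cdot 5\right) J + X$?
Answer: $- \frac{2941}{3} \approx -980.33$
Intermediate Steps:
$X = \frac{119}{3}$ ($X = \left(- \frac{1}{3}\right) \left(-119\right) = \frac{119}{3} \approx 39.667$)
$\left(-5 + 3 \cdot 5\right) J + X = \left(-5 + 3 \cdot 5\right) \left(-102\right) + \frac{119}{3} = \left(-5 + 15\right) \left(-102\right) + \frac{119}{3} = 10 \left(-102\right) + \frac{119}{3} = -1020 + \frac{119}{3} = - \frac{2941}{3}$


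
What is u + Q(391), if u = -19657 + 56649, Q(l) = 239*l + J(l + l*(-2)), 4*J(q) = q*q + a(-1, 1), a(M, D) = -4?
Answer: 674641/4 ≈ 1.6866e+5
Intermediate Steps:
J(q) = -1 + q²/4 (J(q) = (q*q - 4)/4 = (q² - 4)/4 = (-4 + q²)/4 = -1 + q²/4)
Q(l) = -1 + 239*l + l²/4 (Q(l) = 239*l + (-1 + (l + l*(-2))²/4) = 239*l + (-1 + (l - 2*l)²/4) = 239*l + (-1 + (-l)²/4) = 239*l + (-1 + l²/4) = -1 + 239*l + l²/4)
u = 36992
u + Q(391) = 36992 + (-1 + 239*391 + (¼)*391²) = 36992 + (-1 + 93449 + (¼)*152881) = 36992 + (-1 + 93449 + 152881/4) = 36992 + 526673/4 = 674641/4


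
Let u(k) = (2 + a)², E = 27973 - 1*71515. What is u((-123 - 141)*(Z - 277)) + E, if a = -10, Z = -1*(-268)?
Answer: -43478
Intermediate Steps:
Z = 268
E = -43542 (E = 27973 - 71515 = -43542)
u(k) = 64 (u(k) = (2 - 10)² = (-8)² = 64)
u((-123 - 141)*(Z - 277)) + E = 64 - 43542 = -43478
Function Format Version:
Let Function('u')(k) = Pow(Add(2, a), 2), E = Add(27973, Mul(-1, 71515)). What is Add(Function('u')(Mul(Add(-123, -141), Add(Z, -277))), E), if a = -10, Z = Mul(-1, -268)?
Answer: -43478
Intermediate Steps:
Z = 268
E = -43542 (E = Add(27973, -71515) = -43542)
Function('u')(k) = 64 (Function('u')(k) = Pow(Add(2, -10), 2) = Pow(-8, 2) = 64)
Add(Function('u')(Mul(Add(-123, -141), Add(Z, -277))), E) = Add(64, -43542) = -43478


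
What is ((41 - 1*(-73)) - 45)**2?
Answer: 4761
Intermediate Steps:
((41 - 1*(-73)) - 45)**2 = ((41 + 73) - 45)**2 = (114 - 45)**2 = 69**2 = 4761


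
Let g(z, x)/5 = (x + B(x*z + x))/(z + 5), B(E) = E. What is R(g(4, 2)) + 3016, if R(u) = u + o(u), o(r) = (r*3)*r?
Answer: 3156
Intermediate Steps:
o(r) = 3*r² (o(r) = (3*r)*r = 3*r²)
g(z, x) = 5*(2*x + x*z)/(5 + z) (g(z, x) = 5*((x + (x*z + x))/(z + 5)) = 5*((x + (x + x*z))/(5 + z)) = 5*((2*x + x*z)/(5 + z)) = 5*(2*x + x*z)/(5 + z))
R(u) = u + 3*u²
R(g(4, 2)) + 3016 = (5*2*(2 + 4)/(5 + 4))*(1 + 3*(5*2*(2 + 4)/(5 + 4))) + 3016 = (5*2*6/9)*(1 + 3*(5*2*6/9)) + 3016 = (5*2*(⅑)*6)*(1 + 3*(5*2*(⅑)*6)) + 3016 = 20*(1 + 3*(20/3))/3 + 3016 = 20*(1 + 20)/3 + 3016 = (20/3)*21 + 3016 = 140 + 3016 = 3156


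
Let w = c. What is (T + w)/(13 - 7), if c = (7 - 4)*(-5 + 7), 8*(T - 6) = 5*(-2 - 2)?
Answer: 19/12 ≈ 1.5833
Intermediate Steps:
T = 7/2 (T = 6 + (5*(-2 - 2))/8 = 6 + (5*(-4))/8 = 6 + (1/8)*(-20) = 6 - 5/2 = 7/2 ≈ 3.5000)
c = 6 (c = 3*2 = 6)
w = 6
(T + w)/(13 - 7) = (7/2 + 6)/(13 - 7) = (19/2)/6 = (1/6)*(19/2) = 19/12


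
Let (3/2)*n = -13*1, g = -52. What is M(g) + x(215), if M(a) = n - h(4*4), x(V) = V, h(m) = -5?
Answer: 634/3 ≈ 211.33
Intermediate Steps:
n = -26/3 (n = 2*(-13*1)/3 = (⅔)*(-13) = -26/3 ≈ -8.6667)
M(a) = -11/3 (M(a) = -26/3 - 1*(-5) = -26/3 + 5 = -11/3)
M(g) + x(215) = -11/3 + 215 = 634/3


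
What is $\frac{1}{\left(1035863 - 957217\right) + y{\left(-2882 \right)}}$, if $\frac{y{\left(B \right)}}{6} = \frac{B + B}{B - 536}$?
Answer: $\frac{1709}{134423306} \approx 1.2714 \cdot 10^{-5}$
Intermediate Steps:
$y{\left(B \right)} = \frac{12 B}{-536 + B}$ ($y{\left(B \right)} = 6 \frac{B + B}{B - 536} = 6 \frac{2 B}{-536 + B} = \frac{12 B}{-536 + B}$)
$\frac{1}{\left(1035863 - 957217\right) + y{\left(-2882 \right)}} = \frac{1}{\left(1035863 - 957217\right) + 12 \left(-2882\right) \frac{1}{-536 - 2882}} = \frac{1}{78646 + 12 \left(-2882\right) \frac{1}{-3418}} = \frac{1}{78646 + 12 \left(-2882\right) \left(- \frac{1}{3418}\right)} = \frac{1}{78646 + \frac{17292}{1709}} = \frac{1}{\frac{134423306}{1709}} = \frac{1709}{134423306}$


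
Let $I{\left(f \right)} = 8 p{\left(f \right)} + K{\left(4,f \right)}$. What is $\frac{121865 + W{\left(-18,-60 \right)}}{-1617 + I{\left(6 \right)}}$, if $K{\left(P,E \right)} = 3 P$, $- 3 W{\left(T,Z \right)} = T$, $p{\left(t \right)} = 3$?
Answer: $- \frac{121871}{1581} \approx -77.085$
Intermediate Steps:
$W{\left(T,Z \right)} = - \frac{T}{3}$
$I{\left(f \right)} = 36$ ($I{\left(f \right)} = 8 \cdot 3 + 3 \cdot 4 = 24 + 12 = 36$)
$\frac{121865 + W{\left(-18,-60 \right)}}{-1617 + I{\left(6 \right)}} = \frac{121865 - -6}{-1617 + 36} = \frac{121865 + 6}{-1581} = 121871 \left(- \frac{1}{1581}\right) = - \frac{121871}{1581}$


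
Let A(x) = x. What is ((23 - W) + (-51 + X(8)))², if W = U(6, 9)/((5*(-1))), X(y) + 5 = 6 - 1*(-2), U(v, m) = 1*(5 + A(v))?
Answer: 12996/25 ≈ 519.84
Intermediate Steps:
U(v, m) = 5 + v (U(v, m) = 1*(5 + v) = 5 + v)
X(y) = 3 (X(y) = -5 + (6 - 1*(-2)) = -5 + (6 + 2) = -5 + 8 = 3)
W = -11/5 (W = (5 + 6)/((5*(-1))) = 11/(-5) = 11*(-⅕) = -11/5 ≈ -2.2000)
((23 - W) + (-51 + X(8)))² = ((23 - 1*(-11/5)) + (-51 + 3))² = ((23 + 11/5) - 48)² = (126/5 - 48)² = (-114/5)² = 12996/25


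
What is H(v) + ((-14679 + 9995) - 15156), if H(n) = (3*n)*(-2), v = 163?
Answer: -20818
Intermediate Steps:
H(n) = -6*n
H(v) + ((-14679 + 9995) - 15156) = -6*163 + ((-14679 + 9995) - 15156) = -978 + (-4684 - 15156) = -978 - 19840 = -20818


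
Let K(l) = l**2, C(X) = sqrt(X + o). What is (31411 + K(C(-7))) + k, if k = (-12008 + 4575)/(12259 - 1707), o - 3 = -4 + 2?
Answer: 331378127/10552 ≈ 31404.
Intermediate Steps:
o = 1 (o = 3 + (-4 + 2) = 3 - 2 = 1)
C(X) = sqrt(1 + X) (C(X) = sqrt(X + 1) = sqrt(1 + X))
k = -7433/10552 ≈ -0.70442
(31411 + K(C(-7))) + k = (31411 + (sqrt(1 - 7))**2) - 7433/10552 = (31411 + (sqrt(-6))**2) - 7433/10552 = (31411 + (I*sqrt(6))**2) - 7433/10552 = (31411 - 6) - 7433/10552 = 31405 - 7433/10552 = 331378127/10552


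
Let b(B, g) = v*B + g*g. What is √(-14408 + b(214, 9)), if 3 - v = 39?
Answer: I*√22031 ≈ 148.43*I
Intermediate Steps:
v = -36 (v = 3 - 1*39 = 3 - 39 = -36)
b(B, g) = g² - 36*B (b(B, g) = -36*B + g*g = -36*B + g² = g² - 36*B)
√(-14408 + b(214, 9)) = √(-14408 + (9² - 36*214)) = √(-14408 + (81 - 7704)) = √(-14408 - 7623) = √(-22031) = I*√22031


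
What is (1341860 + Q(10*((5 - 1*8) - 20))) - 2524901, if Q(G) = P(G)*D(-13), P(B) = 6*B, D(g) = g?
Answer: -1165101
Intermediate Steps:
Q(G) = -78*G (Q(G) = (6*G)*(-13) = -78*G)
(1341860 + Q(10*((5 - 1*8) - 20))) - 2524901 = (1341860 - 780*((5 - 1*8) - 20)) - 2524901 = (1341860 - 780*((5 - 8) - 20)) - 2524901 = (1341860 - 780*(-3 - 20)) - 2524901 = (1341860 - 780*(-23)) - 2524901 = (1341860 - 78*(-230)) - 2524901 = (1341860 + 17940) - 2524901 = 1359800 - 2524901 = -1165101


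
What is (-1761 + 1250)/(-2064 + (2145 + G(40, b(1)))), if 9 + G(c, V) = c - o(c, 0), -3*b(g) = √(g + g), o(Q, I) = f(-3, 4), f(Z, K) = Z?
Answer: -511/115 ≈ -4.4435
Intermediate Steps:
o(Q, I) = -3
b(g) = -√2*√g/3 (b(g) = -√(g + g)/3 = -√2*√g/3)
G(c, V) = -6 + c (G(c, V) = -9 + (c - 1*(-3)) = -9 + (c + 3) = -9 + (3 + c) = -6 + c)
(-1761 + 1250)/(-2064 + (2145 + G(40, b(1)))) = (-1761 + 1250)/(-2064 + (2145 + (-6 + 40))) = -511/(-2064 + (2145 + 34)) = -511/(-2064 + 2179) = -511/115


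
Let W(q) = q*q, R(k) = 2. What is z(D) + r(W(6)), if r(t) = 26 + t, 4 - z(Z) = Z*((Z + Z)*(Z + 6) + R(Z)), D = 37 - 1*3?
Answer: -92482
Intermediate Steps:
W(q) = q²
D = 34 (D = 37 - 3 = 34)
z(Z) = 4 - Z*(2 + 2*Z*(6 + Z)) (z(Z) = 4 - Z*((Z + Z)*(Z + 6) + 2) = 4 - Z*((2*Z)*(6 + Z) + 2) = 4 - Z*(2*Z*(6 + Z) + 2) = 4 - Z*(2 + 2*Z*(6 + Z)))
z(D) + r(W(6)) = (4 - 12*34² - 2*34 - 2*34³) + (26 + 6²) = (4 - 12*1156 - 68 - 2*39304) + (26 + 36) = (4 - 13872 - 68 - 78608) + 62 = -92544 + 62 = -92482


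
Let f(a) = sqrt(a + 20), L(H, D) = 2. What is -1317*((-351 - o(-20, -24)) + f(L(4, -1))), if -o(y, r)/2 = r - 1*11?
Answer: 554457 - 1317*sqrt(22) ≈ 5.4828e+5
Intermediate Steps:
o(y, r) = 22 - 2*r (o(y, r) = -2*(r - 1*11) = -2*(r - 11) = -2*(-11 + r) = 22 - 2*r)
f(a) = sqrt(20 + a)
-1317*((-351 - o(-20, -24)) + f(L(4, -1))) = -1317*((-351 - (22 - 2*(-24))) + sqrt(20 + 2)) = -1317*((-351 - (22 + 48)) + sqrt(22)) = -1317*((-351 - 1*70) + sqrt(22)) = -1317*((-351 - 70) + sqrt(22)) = -1317*(-421 + sqrt(22)) = 554457 - 1317*sqrt(22)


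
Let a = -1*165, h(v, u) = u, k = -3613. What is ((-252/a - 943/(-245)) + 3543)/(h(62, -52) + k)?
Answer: -9562874/9877175 ≈ -0.96818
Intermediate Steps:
a = -165
((-252/a - 943/(-245)) + 3543)/(h(62, -52) + k) = ((-252/(-165) - 943/(-245)) + 3543)/(-52 - 3613) = ((-252*(-1/165) - 943*(-1/245)) + 3543)/(-3665) = ((84/55 + 943/245) + 3543)*(-1/3665) = (14489/2695 + 3543)*(-1/3665) = (9562874/2695)*(-1/3665) = -9562874/9877175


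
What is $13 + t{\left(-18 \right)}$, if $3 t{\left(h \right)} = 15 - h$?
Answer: $24$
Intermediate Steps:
$t{\left(h \right)} = 5 - \frac{h}{3}$ ($t{\left(h \right)} = \frac{15 - h}{3} = 5 - \frac{h}{3}$)
$13 + t{\left(-18 \right)} = 13 + \left(5 - -6\right) = 13 + \left(5 + 6\right) = 13 + 11 = 24$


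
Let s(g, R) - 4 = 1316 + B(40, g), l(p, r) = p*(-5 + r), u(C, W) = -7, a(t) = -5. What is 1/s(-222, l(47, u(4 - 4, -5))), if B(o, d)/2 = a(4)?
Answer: 1/1310 ≈ 0.00076336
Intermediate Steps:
B(o, d) = -10 (B(o, d) = 2*(-5) = -10)
s(g, R) = 1310 (s(g, R) = 4 + (1316 - 10) = 4 + 1306 = 1310)
1/s(-222, l(47, u(4 - 4, -5))) = 1/1310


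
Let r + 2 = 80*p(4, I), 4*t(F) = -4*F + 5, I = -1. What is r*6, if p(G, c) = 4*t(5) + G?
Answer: -5292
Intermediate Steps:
t(F) = 5/4 - F (t(F) = (-4*F + 5)/4 = (5 - 4*F)/4 = 5/4 - F)
p(G, c) = -15 + G (p(G, c) = 4*(5/4 - 1*5) + G = 4*(5/4 - 5) + G = 4*(-15/4) + G = -15 + G)
r = -882 (r = -2 + 80*(-15 + 4) = -2 + 80*(-11) = -2 - 880 = -882)
r*6 = -882*6 = -5292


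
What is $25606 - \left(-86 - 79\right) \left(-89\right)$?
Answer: $10921$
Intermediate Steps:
$25606 - \left(-86 - 79\right) \left(-89\right) = 25606 - \left(-165\right) \left(-89\right) = 25606 - 14685 = 10921$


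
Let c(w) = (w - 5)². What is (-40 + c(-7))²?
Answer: 10816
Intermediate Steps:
c(w) = (-5 + w)²
(-40 + c(-7))² = (-40 + (-5 - 7)²)² = (-40 + (-12)²)² = (-40 + 144)² = 104² = 10816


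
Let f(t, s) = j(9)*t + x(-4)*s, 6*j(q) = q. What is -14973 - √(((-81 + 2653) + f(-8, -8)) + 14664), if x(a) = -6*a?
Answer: -14973 - 2*√4258 ≈ -15104.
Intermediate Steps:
j(q) = q/6
f(t, s) = 24*s + 3*t/2 (f(t, s) = ((⅙)*9)*t + (-6*(-4))*s = 3*t/2 + 24*s = 24*s + 3*t/2)
-14973 - √(((-81 + 2653) + f(-8, -8)) + 14664) = -14973 - √(((-81 + 2653) + (24*(-8) + (3/2)*(-8))) + 14664) = -14973 - √((2572 + (-192 - 12)) + 14664) = -14973 - √((2572 - 204) + 14664) = -14973 - √(2368 + 14664) = -14973 - √17032 = -14973 - 2*√4258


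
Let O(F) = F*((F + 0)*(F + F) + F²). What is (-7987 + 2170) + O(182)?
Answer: 18079887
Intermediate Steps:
O(F) = 3*F³ (O(F) = F*(F*(2*F) + F²) = F*(2*F² + F²) = F*(3*F²) = 3*F³)
(-7987 + 2170) + O(182) = (-7987 + 2170) + 3*182³ = -5817 + 3*6028568 = -5817 + 18085704 = 18079887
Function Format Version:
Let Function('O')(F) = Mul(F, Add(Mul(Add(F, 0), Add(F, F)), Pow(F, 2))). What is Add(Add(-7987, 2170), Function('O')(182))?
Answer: 18079887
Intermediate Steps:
Function('O')(F) = Mul(3, Pow(F, 3)) (Function('O')(F) = Mul(F, Add(Mul(F, Mul(2, F)), Pow(F, 2))) = Mul(F, Add(Mul(2, Pow(F, 2)), Pow(F, 2))) = Mul(F, Mul(3, Pow(F, 2))) = Mul(3, Pow(F, 3)))
Add(Add(-7987, 2170), Function('O')(182)) = Add(Add(-7987, 2170), Mul(3, Pow(182, 3))) = Add(-5817, Mul(3, 6028568)) = Add(-5817, 18085704) = 18079887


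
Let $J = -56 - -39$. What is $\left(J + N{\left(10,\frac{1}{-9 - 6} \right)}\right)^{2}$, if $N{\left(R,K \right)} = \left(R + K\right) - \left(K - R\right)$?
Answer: $9$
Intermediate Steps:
$J = -17$ ($J = -56 + 39 = -17$)
$N{\left(R,K \right)} = 2 R$ ($N{\left(R,K \right)} = \left(K + R\right) - \left(K - R\right) = 2 R$)
$\left(J + N{\left(10,\frac{1}{-9 - 6} \right)}\right)^{2} = \left(-17 + 2 \cdot 10\right)^{2} = \left(-17 + 20\right)^{2} = 3^{2} = 9$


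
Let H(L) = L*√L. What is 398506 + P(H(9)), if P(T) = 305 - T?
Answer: 398784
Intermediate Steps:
H(L) = L^(3/2)
398506 + P(H(9)) = 398506 + (305 - 9^(3/2)) = 398506 + (305 - 1*27) = 398506 + (305 - 27) = 398506 + 278 = 398784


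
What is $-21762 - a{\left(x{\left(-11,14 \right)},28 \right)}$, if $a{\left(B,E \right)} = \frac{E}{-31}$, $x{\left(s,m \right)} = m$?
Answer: $- \frac{674594}{31} \approx -21761.0$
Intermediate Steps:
$a{\left(B,E \right)} = - \frac{E}{31}$ ($a{\left(B,E \right)} = E \left(- \frac{1}{31}\right) = - \frac{E}{31}$)
$-21762 - a{\left(x{\left(-11,14 \right)},28 \right)} = -21762 - \left(- \frac{1}{31}\right) 28 = -21762 - - \frac{28}{31} = -21762 + \frac{28}{31} = - \frac{674594}{31}$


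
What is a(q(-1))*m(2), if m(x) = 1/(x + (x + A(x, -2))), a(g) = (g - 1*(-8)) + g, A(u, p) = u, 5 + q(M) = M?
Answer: -2/3 ≈ -0.66667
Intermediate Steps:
q(M) = -5 + M
a(g) = 8 + 2*g (a(g) = (g + 8) + g = (8 + g) + g = 8 + 2*g)
m(x) = 1/(3*x) (m(x) = 1/(x + (x + x)) = 1/(x + 2*x) = 1/(3*x))
a(q(-1))*m(2) = (8 + 2*(-5 - 1))*((1/3)/2) = (8 + 2*(-6))*((1/3)*(1/2)) = (8 - 12)*(1/6) = -4*1/6 = -2/3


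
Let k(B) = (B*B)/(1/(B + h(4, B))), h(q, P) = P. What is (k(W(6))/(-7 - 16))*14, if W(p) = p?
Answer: -6048/23 ≈ -262.96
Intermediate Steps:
k(B) = 2*B³ (k(B) = (B*B)/(1/(B + B)) = B²/(1/(2*B)) = B²/((1/(2*B))) = B²*(2*B) = 2*B³)
(k(W(6))/(-7 - 16))*14 = ((2*6³)/(-7 - 16))*14 = ((2*216)/(-23))*14 = -1/23*432*14 = -432/23*14 = -6048/23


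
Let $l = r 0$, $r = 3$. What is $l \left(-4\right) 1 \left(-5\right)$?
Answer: $0$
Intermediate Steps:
$l = 0$ ($l = 3 \cdot 0 = 0$)
$l \left(-4\right) 1 \left(-5\right) = 0 \left(-4\right) 1 \left(-5\right) = 0 \cdot 1 \left(-5\right) = 0 \left(-5\right) = 0$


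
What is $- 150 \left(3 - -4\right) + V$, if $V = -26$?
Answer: $-1076$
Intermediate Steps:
$- 150 \left(3 - -4\right) + V = - 150 \left(3 - -4\right) - 26 = - 150 \left(3 + 4\right) - 26 = \left(-150\right) 7 - 26 = -1050 - 26 = -1076$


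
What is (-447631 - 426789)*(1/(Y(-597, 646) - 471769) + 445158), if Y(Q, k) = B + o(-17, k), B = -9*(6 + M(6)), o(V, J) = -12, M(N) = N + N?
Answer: -183706200006719060/471943 ≈ -3.8926e+11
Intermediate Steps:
M(N) = 2*N
B = -162 (B = -9*(6 + 2*6) = -9*(6 + 12) = -9*18 = -162)
Y(Q, k) = -174 (Y(Q, k) = -162 - 12 = -174)
(-447631 - 426789)*(1/(Y(-597, 646) - 471769) + 445158) = (-447631 - 426789)*(1/(-174 - 471769) + 445158) = -874420*(1/(-471943) + 445158) = -874420*(-1/471943 + 445158) = -874420*210089201993/471943 = -183706200006719060/471943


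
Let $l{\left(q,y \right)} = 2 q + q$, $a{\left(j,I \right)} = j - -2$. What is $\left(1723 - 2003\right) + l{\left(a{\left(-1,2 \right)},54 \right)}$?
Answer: $-277$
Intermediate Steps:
$a{\left(j,I \right)} = 2 + j$ ($a{\left(j,I \right)} = j + 2 = 2 + j$)
$l{\left(q,y \right)} = 3 q$
$\left(1723 - 2003\right) + l{\left(a{\left(-1,2 \right)},54 \right)} = \left(1723 - 2003\right) + 3 \left(2 - 1\right) = -280 + 3 \cdot 1 = -280 + 3 = -277$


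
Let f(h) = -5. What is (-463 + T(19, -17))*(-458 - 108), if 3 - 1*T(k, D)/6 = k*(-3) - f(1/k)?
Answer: 75278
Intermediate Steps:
T(k, D) = -12 + 18*k (T(k, D) = 18 - 6*(k*(-3) - 1*(-5)) = 18 - 6*(-3*k + 5) = 18 - 6*(5 - 3*k) = 18 + (-30 + 18*k) = -12 + 18*k)
(-463 + T(19, -17))*(-458 - 108) = (-463 + (-12 + 18*19))*(-458 - 108) = (-463 + (-12 + 342))*(-566) = (-463 + 330)*(-566) = -133*(-566) = 75278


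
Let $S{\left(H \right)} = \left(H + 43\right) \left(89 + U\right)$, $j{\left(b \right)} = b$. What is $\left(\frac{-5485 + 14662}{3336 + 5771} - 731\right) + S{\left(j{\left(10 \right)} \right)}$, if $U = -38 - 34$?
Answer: $\frac{222481}{1301} \approx 171.01$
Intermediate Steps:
$U = -72$ ($U = -38 - 34 = -72$)
$S{\left(H \right)} = 731 + 17 H$ ($S{\left(H \right)} = \left(H + 43\right) \left(89 - 72\right) = \left(43 + H\right) 17 = 731 + 17 H$)
$\left(\frac{-5485 + 14662}{3336 + 5771} - 731\right) + S{\left(j{\left(10 \right)} \right)} = \left(\frac{-5485 + 14662}{3336 + 5771} - 731\right) + \left(731 + 17 \cdot 10\right) = \left(\frac{9177}{9107} - 731\right) + \left(731 + 170\right) = \left(9177 \cdot \frac{1}{9107} - 731\right) + 901 = \left(\frac{1311}{1301} - 731\right) + 901 = - \frac{949720}{1301} + 901 = \frac{222481}{1301}$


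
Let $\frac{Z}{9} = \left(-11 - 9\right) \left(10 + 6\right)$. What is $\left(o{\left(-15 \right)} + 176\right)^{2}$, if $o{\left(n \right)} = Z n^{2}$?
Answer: $419675934976$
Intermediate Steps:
$Z = -2880$ ($Z = 9 \left(-11 - 9\right) \left(10 + 6\right) = 9 \left(\left(-20\right) 16\right) = 9 \left(-320\right) = -2880$)
$o{\left(n \right)} = - 2880 n^{2}$
$\left(o{\left(-15 \right)} + 176\right)^{2} = \left(- 2880 \left(-15\right)^{2} + 176\right)^{2} = \left(\left(-2880\right) 225 + 176\right)^{2} = \left(-648000 + 176\right)^{2} = \left(-647824\right)^{2} = 419675934976$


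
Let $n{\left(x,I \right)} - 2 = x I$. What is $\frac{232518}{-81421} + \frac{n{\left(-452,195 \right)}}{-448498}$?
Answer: $- \frac{48553786933}{18258577829} \approx -2.6592$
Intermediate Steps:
$n{\left(x,I \right)} = 2 + I x$ ($n{\left(x,I \right)} = 2 + x I = 2 + I x$)
$\frac{232518}{-81421} + \frac{n{\left(-452,195 \right)}}{-448498} = \frac{232518}{-81421} + \frac{2 + 195 \left(-452\right)}{-448498} = 232518 \left(- \frac{1}{81421}\right) + \left(2 - 88140\right) \left(- \frac{1}{448498}\right) = - \frac{232518}{81421} - - \frac{44069}{224249} = - \frac{232518}{81421} + \frac{44069}{224249} = - \frac{48553786933}{18258577829}$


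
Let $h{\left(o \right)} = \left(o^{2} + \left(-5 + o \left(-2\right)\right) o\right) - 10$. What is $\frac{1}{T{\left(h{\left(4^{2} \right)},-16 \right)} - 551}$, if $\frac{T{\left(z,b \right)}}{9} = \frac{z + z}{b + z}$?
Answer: $- \frac{181}{96617} \approx -0.0018734$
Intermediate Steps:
$h{\left(o \right)} = -10 + o^{2} + o \left(-5 - 2 o\right)$ ($h{\left(o \right)} = \left(o^{2} + \left(-5 - 2 o\right) o\right) - 10 = \left(o^{2} + o \left(-5 - 2 o\right)\right) - 10 = -10 + o^{2} + o \left(-5 - 2 o\right)$)
$T{\left(z,b \right)} = \frac{18 z}{b + z}$ ($T{\left(z,b \right)} = 9 \frac{z + z}{b + z} = 9 \frac{2 z}{b + z} = \frac{18 z}{b + z}$)
$\frac{1}{T{\left(h{\left(4^{2} \right)},-16 \right)} - 551} = \frac{1}{\frac{18 \left(-10 - \left(4^{2}\right)^{2} - 5 \cdot 4^{2}\right)}{-16 - \left(10 + 80 + \left(4^{2}\right)^{2}\right)} - 551} = \frac{1}{\frac{18 \left(-10 - 16^{2} - 80\right)}{-16 - 346} - 551} = \frac{1}{\frac{18 \left(-10 - 256 - 80\right)}{-16 - 346} - 551} = \frac{1}{18 \left(-346\right) \frac{1}{-16 - 346} - 551} = \frac{1}{18 \left(-346\right) \frac{1}{-362} - 551} = \frac{1}{18 \left(-346\right) \left(- \frac{1}{362}\right) - 551} = \frac{1}{\frac{3114}{181} - 551} = \frac{1}{- \frac{96617}{181}} = - \frac{181}{96617}$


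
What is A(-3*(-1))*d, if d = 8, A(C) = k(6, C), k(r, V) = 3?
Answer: 24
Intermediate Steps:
A(C) = 3
A(-3*(-1))*d = 3*8 = 24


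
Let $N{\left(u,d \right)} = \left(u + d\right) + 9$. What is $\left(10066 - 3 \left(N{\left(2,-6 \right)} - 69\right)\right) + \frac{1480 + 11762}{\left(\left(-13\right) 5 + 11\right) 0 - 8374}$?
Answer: $\frac{42943625}{4187} \approx 10256.0$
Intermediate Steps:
$N{\left(u,d \right)} = 9 + d + u$ ($N{\left(u,d \right)} = \left(d + u\right) + 9 = 9 + d + u$)
$\left(10066 - 3 \left(N{\left(2,-6 \right)} - 69\right)\right) + \frac{1480 + 11762}{\left(\left(-13\right) 5 + 11\right) 0 - 8374} = \left(10066 - 3 \left(\left(9 - 6 + 2\right) - 69\right)\right) + \frac{1480 + 11762}{\left(\left(-13\right) 5 + 11\right) 0 - 8374} = \left(10066 - 3 \left(5 - 69\right)\right) + \frac{13242}{\left(-65 + 11\right) 0 - 8374} = \left(10066 - -192\right) + \frac{13242}{\left(-54\right) 0 - 8374} = \left(10066 + 192\right) + \frac{13242}{0 - 8374} = 10258 + \frac{13242}{-8374} = 10258 + 13242 \left(- \frac{1}{8374}\right) = 10258 - \frac{6621}{4187} = \frac{42943625}{4187}$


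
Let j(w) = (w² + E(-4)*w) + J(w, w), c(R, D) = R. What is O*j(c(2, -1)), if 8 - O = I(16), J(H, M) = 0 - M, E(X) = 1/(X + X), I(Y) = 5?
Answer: 21/4 ≈ 5.2500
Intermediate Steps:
E(X) = 1/(2*X)
J(H, M) = -M
O = 3 (O = 8 - 1*5 = 8 - 5 = 3)
j(w) = w² - 9*w/8 (j(w) = (w² + ((½)/(-4))*w) - w = (w² + ((½)*(-¼))*w) - w = (w² - w/8) - w = w² - 9*w/8)
O*j(c(2, -1)) = 3*((⅛)*2*(-9 + 8*2)) = 3*((⅛)*2*(-9 + 16)) = 3*((⅛)*2*7) = 3*(7/4) = 21/4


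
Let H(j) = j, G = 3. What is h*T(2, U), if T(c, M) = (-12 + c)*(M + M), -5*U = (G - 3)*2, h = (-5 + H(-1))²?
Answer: 0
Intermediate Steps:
h = 36 (h = (-5 - 1)² = (-6)² = 36)
U = 0 (U = -(3 - 3)*2/5 = -0*2 = -⅕*0 = 0)
T(c, M) = 2*M*(-12 + c) (T(c, M) = (-12 + c)*(2*M) = 2*M*(-12 + c))
h*T(2, U) = 36*(2*0*(-12 + 2)) = 36*(2*0*(-10)) = 36*0 = 0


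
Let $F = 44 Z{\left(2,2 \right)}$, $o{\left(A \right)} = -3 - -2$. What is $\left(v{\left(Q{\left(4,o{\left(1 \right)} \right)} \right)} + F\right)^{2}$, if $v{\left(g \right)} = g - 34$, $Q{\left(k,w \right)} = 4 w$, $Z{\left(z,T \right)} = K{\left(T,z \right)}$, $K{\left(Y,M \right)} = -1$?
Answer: $6724$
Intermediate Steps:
$Z{\left(z,T \right)} = -1$
$o{\left(A \right)} = -1$ ($o{\left(A \right)} = -3 + 2 = -1$)
$v{\left(g \right)} = -34 + g$
$F = -44$ ($F = 44 \left(-1\right) = -44$)
$\left(v{\left(Q{\left(4,o{\left(1 \right)} \right)} \right)} + F\right)^{2} = \left(\left(-34 + 4 \left(-1\right)\right) - 44\right)^{2} = \left(\left(-34 - 4\right) - 44\right)^{2} = \left(-38 - 44\right)^{2} = \left(-82\right)^{2} = 6724$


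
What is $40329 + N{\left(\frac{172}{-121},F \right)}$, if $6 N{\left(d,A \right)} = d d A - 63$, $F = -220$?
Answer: $\frac{321391861}{7986} \approx 40244.0$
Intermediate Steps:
$N{\left(d,A \right)} = - \frac{21}{2} + \frac{A d^{2}}{6}$ ($N{\left(d,A \right)} = \frac{d d A - 63}{6} = \frac{d^{2} A - 63}{6} = \frac{A d^{2} - 63}{6} = \frac{-63 + A d^{2}}{6} = - \frac{21}{2} + \frac{A d^{2}}{6}$)
$40329 + N{\left(\frac{172}{-121},F \right)} = 40329 + \left(- \frac{21}{2} + \frac{1}{6} \left(-220\right) \left(\frac{172}{-121}\right)^{2}\right) = 40329 + \left(- \frac{21}{2} + \frac{1}{6} \left(-220\right) \left(172 \left(- \frac{1}{121}\right)\right)^{2}\right) = 40329 + \left(- \frac{21}{2} + \frac{1}{6} \left(-220\right) \left(- \frac{172}{121}\right)^{2}\right) = 40329 + \left(- \frac{21}{2} + \frac{1}{6} \left(-220\right) \frac{29584}{14641}\right) = 40329 - \frac{675533}{7986} = \frac{321391861}{7986}$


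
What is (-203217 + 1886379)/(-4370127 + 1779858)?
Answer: -561054/863423 ≈ -0.64980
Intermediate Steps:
(-203217 + 1886379)/(-4370127 + 1779858) = 1683162/(-2590269) = 1683162*(-1/2590269) = -561054/863423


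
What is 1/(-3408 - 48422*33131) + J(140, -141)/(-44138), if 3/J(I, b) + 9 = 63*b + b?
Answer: 396070053/57053089609092535 ≈ 6.9421e-9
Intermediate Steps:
J(I, b) = 3/(-9 + 64*b) (J(I, b) = 3/(-9 + (63*b + b)) = 3/(-9 + 64*b))
1/(-3408 - 48422*33131) + J(140, -141)/(-44138) = 1/(-3408 - 48422*33131) + (3/(-9 + 64*(-141)))/(-44138) = (1/33131)/(-51830) + (3/(-9 - 9024))*(-1/44138) = -1/51830*1/33131 + (3/(-9033))*(-1/44138) = -1/1717179730 + (3*(-1/9033))*(-1/44138) = -1/1717179730 - 1/3011*(-1/44138) = -1/1717179730 + 1/132899518 = 396070053/57053089609092535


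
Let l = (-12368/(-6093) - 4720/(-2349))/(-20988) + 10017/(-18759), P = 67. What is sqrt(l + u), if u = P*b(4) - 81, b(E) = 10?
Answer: sqrt(13003173857739245952809686)/148649708493 ≈ 24.258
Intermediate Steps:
l = -27871199874725/52176047681043 (l = (-12368*(-1/6093) - 4720*(-1/2349))*(-1/20988) + 10017*(-1/18759) = (12368/6093 + 4720/2349)*(-1/20988) - 3339/6253 = (6423488/1590273)*(-1/20988) - 3339/6253 = -1605872/8344162431 - 3339/6253 = -27871199874725/52176047681043 ≈ -0.53418)
u = 589 (u = 67*10 - 81 = 670 - 81 = 589)
sqrt(l + u) = sqrt(-27871199874725/52176047681043 + 589) = sqrt(30703820884259602/52176047681043) = sqrt(13003173857739245952809686)/148649708493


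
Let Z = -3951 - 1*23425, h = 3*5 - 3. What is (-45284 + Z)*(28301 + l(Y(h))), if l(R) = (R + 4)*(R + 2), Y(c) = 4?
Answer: -2059838340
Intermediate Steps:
h = 12 (h = 15 - 3 = 12)
Z = -27376 (Z = -3951 - 23425 = -27376)
l(R) = (2 + R)*(4 + R) (l(R) = (4 + R)*(2 + R) = (2 + R)*(4 + R))
(-45284 + Z)*(28301 + l(Y(h))) = (-45284 - 27376)*(28301 + (8 + 4**2 + 6*4)) = -72660*(28301 + (8 + 16 + 24)) = -72660*(28301 + 48) = -72660*28349 = -2059838340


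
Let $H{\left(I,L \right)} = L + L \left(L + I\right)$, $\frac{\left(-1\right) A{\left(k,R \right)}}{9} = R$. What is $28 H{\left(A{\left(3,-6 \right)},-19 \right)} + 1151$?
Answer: $-18001$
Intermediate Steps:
$A{\left(k,R \right)} = - 9 R$
$H{\left(I,L \right)} = L + L \left(I + L\right)$
$28 H{\left(A{\left(3,-6 \right)},-19 \right)} + 1151 = 28 \left(- 19 \left(1 - -54 - 19\right)\right) + 1151 = 28 \left(- 19 \left(1 + 54 - 19\right)\right) + 1151 = 28 \left(\left(-19\right) 36\right) + 1151 = 28 \left(-684\right) + 1151 = -19152 + 1151 = -18001$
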